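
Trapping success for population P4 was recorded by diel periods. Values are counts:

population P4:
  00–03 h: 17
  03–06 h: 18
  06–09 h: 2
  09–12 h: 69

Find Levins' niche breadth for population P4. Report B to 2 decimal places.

Proportions for population P4 (n=106): 17/106=0.1604, 18/106=0.1698, 2/106=0.0189, 69/106=0.6509
Σpᵢ² = 0.1604² + 0.1698² + 0.0189² + 0.6509² = 0.025728 + 0.028832 + 0.000357 + 0.423671 = 0.478588
B = 1 / 0.478588 = 2.0895

2.09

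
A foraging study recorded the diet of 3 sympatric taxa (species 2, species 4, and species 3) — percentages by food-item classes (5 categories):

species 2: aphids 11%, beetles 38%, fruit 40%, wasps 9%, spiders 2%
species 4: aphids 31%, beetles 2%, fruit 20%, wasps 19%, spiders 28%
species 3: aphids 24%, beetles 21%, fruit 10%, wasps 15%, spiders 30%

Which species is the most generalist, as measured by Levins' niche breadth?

Convert percentages to proportions (divide by 100).
Σp_2ᵢ² = 0.11² + 0.38² + 0.40² + 0.09² + 0.02² = 0.0121 + 0.1444 + 0.1600 + 0.0081 + 0.0004 = 0.3250
B_2 = 1 / 0.3250 = 3.0769
Σp_4ᵢ² = 0.31² + 0.02² + 0.20² + 0.19² + 0.28² = 0.0961 + 0.0004 + 0.0400 + 0.0361 + 0.0784 = 0.2510
B_4 = 1 / 0.2510 = 3.9841
Σp_3ᵢ² = 0.24² + 0.21² + 0.10² + 0.15² + 0.30² = 0.0576 + 0.0441 + 0.0100 + 0.0225 + 0.0900 = 0.2242
B_3 = 1 / 0.2242 = 4.4603
Highest B → broadest niche (most generalist): species 3 (B = 4.46).

species 3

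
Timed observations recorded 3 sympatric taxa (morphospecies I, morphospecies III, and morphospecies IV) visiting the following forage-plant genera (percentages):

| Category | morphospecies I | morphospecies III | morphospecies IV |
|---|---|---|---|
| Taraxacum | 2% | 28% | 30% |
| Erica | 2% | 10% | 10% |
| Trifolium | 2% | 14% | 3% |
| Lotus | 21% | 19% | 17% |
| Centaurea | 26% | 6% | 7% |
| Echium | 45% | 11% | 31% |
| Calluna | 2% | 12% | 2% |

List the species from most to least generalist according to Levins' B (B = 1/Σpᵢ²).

Convert percentages to proportions (divide by 100).
Σp_Iᵢ² = 0.02² + 0.02² + 0.02² + 0.21² + 0.26² + 0.45² + 0.02² = 0.0004 + 0.0004 + 0.0004 + 0.0441 + 0.0676 + 0.2025 + 0.0004 = 0.3158
B_I = 1 / 0.3158 = 3.1666
Σp_IIIᵢ² = 0.28² + 0.10² + 0.14² + 0.19² + 0.06² + 0.11² + 0.12² = 0.0784 + 0.0100 + 0.0196 + 0.0361 + 0.0036 + 0.0121 + 0.0144 = 0.1742
B_III = 1 / 0.1742 = 5.7405
Σp_IVᵢ² = 0.30² + 0.10² + 0.03² + 0.17² + 0.07² + 0.31² + 0.02² = 0.0900 + 0.0100 + 0.0009 + 0.0289 + 0.0049 + 0.0961 + 0.0004 = 0.2312
B_IV = 1 / 0.2312 = 4.3253
Ranking by B (broadest → narrowest): morphospecies III (5.74) > morphospecies IV (4.33) > morphospecies I (3.17)

morphospecies III > morphospecies IV > morphospecies I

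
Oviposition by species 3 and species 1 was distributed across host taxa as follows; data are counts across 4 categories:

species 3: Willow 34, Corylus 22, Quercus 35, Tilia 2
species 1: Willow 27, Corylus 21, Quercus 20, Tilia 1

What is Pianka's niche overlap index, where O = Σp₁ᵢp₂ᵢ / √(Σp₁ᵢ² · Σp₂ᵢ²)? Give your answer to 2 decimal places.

Proportions for species 3 (n=93): 34/93=0.3656, 22/93=0.2366, 35/93=0.3763, 2/93=0.0215
Proportions for species 1 (n=69): 27/69=0.3913, 21/69=0.3043, 20/69=0.2899, 1/69=0.0145
Σ p₁ᵢp₂ᵢ = 0.143059 + 0.071997 + 0.109089 + 0.000312 = 0.324457
Σp_1ᵢ² = 0.3656² + 0.2366² + 0.3763² + 0.0215² = 0.133663 + 0.055980 + 0.141602 + 0.000462 = 0.331707
Σp_2ᵢ² = 0.3913² + 0.3043² + 0.2899² + 0.0145² = 0.153116 + 0.092598 + 0.084042 + 0.000210 = 0.329966
O = 0.324457 / √(0.331707 × 0.329966) = 0.324457 / 0.3308354 = 0.9807

0.98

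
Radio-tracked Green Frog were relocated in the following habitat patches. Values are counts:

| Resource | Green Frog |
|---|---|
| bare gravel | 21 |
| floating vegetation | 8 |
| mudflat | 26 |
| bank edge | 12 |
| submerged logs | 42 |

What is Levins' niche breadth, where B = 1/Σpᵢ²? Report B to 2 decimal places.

3.85

Proportions for Green Frog (n=109): 21/109=0.1927, 8/109=0.0734, 26/109=0.2385, 12/109=0.1101, 42/109=0.3853
Σpᵢ² = 0.1927² + 0.0734² + 0.2385² + 0.1101² + 0.3853² = 0.037133 + 0.005388 + 0.056882 + 0.012122 + 0.148456 = 0.259981
B = 1 / 0.259981 = 3.8464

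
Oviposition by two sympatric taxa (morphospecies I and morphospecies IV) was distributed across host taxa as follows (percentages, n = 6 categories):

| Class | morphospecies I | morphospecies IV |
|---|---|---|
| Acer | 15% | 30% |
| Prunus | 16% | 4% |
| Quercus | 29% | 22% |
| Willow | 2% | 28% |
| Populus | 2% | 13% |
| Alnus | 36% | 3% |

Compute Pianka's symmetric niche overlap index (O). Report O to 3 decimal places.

Convert percentages to proportions (divide by 100).
Σ p₁ᵢp₂ᵢ = 0.0450 + 0.0064 + 0.0638 + 0.0056 + 0.0026 + 0.0108 = 0.1342
Σp_1ᵢ² = 0.15² + 0.16² + 0.29² + 0.02² + 0.02² + 0.36² = 0.0225 + 0.0256 + 0.0841 + 0.0004 + 0.0004 + 0.1296 = 0.2626
Σp_2ᵢ² = 0.30² + 0.04² + 0.22² + 0.28² + 0.13² + 0.03² = 0.0900 + 0.0016 + 0.0484 + 0.0784 + 0.0169 + 0.0009 = 0.2362
O = 0.1342 / √(0.2626 × 0.2362) = 0.1342 / 0.249050 = 0.53885

0.539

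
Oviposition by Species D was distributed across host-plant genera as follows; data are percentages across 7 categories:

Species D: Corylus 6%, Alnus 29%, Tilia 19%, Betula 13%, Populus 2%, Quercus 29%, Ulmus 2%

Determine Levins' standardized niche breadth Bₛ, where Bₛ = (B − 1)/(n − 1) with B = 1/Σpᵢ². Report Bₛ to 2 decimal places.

Convert percentages to proportions (divide by 100).
Σpᵢ² = 0.06² + 0.29² + 0.19² + 0.13² + 0.02² + 0.29² + 0.02² = 0.0036 + 0.0841 + 0.0361 + 0.0169 + 0.0004 + 0.0841 + 0.0004 = 0.2256
B = 1 / 0.2256 = 4.4326
Bₛ = (B − 1)/(n − 1) = (4.4326 − 1)/(7 − 1) = 3.4326/6 = 0.5721

0.57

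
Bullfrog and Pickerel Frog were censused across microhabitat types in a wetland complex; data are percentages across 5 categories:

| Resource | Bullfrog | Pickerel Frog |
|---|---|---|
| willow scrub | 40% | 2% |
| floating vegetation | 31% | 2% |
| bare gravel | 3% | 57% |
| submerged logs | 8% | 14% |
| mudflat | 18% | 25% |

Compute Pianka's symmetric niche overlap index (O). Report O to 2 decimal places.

0.25

Convert percentages to proportions (divide by 100).
Σ p₁ᵢp₂ᵢ = 0.0080 + 0.0062 + 0.0171 + 0.0112 + 0.0450 = 0.0875
Σp_1ᵢ² = 0.40² + 0.31² + 0.03² + 0.08² + 0.18² = 0.1600 + 0.0961 + 0.0009 + 0.0064 + 0.0324 = 0.2958
Σp_2ᵢ² = 0.02² + 0.02² + 0.57² + 0.14² + 0.25² = 0.0004 + 0.0004 + 0.3249 + 0.0196 + 0.0625 = 0.4078
O = 0.0875 / √(0.2958 × 0.4078) = 0.0875 / 0.34731 = 0.2519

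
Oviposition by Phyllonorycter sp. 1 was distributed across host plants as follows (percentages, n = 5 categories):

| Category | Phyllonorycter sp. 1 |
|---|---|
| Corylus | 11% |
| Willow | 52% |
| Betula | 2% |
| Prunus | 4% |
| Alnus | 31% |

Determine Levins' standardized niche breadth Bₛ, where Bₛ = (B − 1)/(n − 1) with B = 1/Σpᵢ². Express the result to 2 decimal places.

Convert percentages to proportions (divide by 100).
Σpᵢ² = 0.11² + 0.52² + 0.02² + 0.04² + 0.31² = 0.0121 + 0.2704 + 0.0004 + 0.0016 + 0.0961 = 0.3806
B = 1 / 0.3806 = 2.6274
Bₛ = (B − 1)/(n − 1) = (2.6274 − 1)/(5 − 1) = 1.6274/4 = 0.4069

0.41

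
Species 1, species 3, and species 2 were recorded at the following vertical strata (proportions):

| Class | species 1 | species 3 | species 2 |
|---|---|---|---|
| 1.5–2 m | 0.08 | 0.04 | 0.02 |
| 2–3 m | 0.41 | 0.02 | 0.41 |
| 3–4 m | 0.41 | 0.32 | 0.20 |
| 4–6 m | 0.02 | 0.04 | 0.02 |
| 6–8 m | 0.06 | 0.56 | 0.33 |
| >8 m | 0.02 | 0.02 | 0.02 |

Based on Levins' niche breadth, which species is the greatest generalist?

species 2

Σp_1ᵢ² = 0.08² + 0.41² + 0.41² + 0.02² + 0.06² + 0.02² = 0.0064 + 0.1681 + 0.1681 + 0.0004 + 0.0036 + 0.0004 = 0.3470
B_1 = 1 / 0.3470 = 2.8818
Σp_3ᵢ² = 0.04² + 0.02² + 0.32² + 0.04² + 0.56² + 0.02² = 0.0016 + 0.0004 + 0.1024 + 0.0016 + 0.3136 + 0.0004 = 0.4200
B_3 = 1 / 0.4200 = 2.3810
Σp_2ᵢ² = 0.02² + 0.41² + 0.20² + 0.02² + 0.33² + 0.02² = 0.0004 + 0.1681 + 0.0400 + 0.0004 + 0.1089 + 0.0004 = 0.3182
B_2 = 1 / 0.3182 = 3.1427
Highest B → broadest niche (most generalist): species 2 (B = 3.14).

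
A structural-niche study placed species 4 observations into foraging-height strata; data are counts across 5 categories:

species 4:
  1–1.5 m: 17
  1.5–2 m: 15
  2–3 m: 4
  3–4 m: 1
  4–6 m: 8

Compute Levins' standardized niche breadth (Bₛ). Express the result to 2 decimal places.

0.60

Proportions for species 4 (n=45): 17/45=0.3778, 15/45=0.3333, 4/45=0.0889, 1/45=0.0222, 8/45=0.1778
Σpᵢ² = 0.3778² + 0.3333² + 0.0889² + 0.0222² + 0.1778² = 0.142733 + 0.111089 + 0.007903 + 0.000493 + 0.031613 = 0.293831
B = 1 / 0.293831 = 3.4033
Bₛ = (B − 1)/(n − 1) = (3.4033 − 1)/(5 − 1) = 2.4033/4 = 0.6008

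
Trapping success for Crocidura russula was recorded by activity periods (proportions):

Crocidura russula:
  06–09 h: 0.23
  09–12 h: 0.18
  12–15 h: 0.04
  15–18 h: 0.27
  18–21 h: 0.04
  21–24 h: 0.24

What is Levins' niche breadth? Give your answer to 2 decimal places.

4.57

Σpᵢ² = 0.23² + 0.18² + 0.04² + 0.27² + 0.04² + 0.24² = 0.0529 + 0.0324 + 0.0016 + 0.0729 + 0.0016 + 0.0576 = 0.2190
B = 1 / 0.2190 = 4.5662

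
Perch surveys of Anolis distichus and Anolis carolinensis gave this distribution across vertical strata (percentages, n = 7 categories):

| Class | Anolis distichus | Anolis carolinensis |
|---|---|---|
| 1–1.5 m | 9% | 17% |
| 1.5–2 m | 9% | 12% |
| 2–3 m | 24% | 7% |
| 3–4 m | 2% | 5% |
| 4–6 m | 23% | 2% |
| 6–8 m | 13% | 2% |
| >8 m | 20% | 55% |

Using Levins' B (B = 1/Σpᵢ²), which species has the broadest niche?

Anolis distichus

Convert percentages to proportions (divide by 100).
Σp_distᵢ² = 0.09² + 0.09² + 0.24² + 0.02² + 0.23² + 0.13² + 0.20² = 0.0081 + 0.0081 + 0.0576 + 0.0004 + 0.0529 + 0.0169 + 0.0400 = 0.1840
B_dist = 1 / 0.1840 = 5.4348
Σp_caroᵢ² = 0.17² + 0.12² + 0.07² + 0.05² + 0.02² + 0.02² + 0.55² = 0.0289 + 0.0144 + 0.0049 + 0.0025 + 0.0004 + 0.0004 + 0.3025 = 0.3540
B_caro = 1 / 0.3540 = 2.8249
Highest B → broadest niche (most generalist): Anolis distichus (B = 5.43).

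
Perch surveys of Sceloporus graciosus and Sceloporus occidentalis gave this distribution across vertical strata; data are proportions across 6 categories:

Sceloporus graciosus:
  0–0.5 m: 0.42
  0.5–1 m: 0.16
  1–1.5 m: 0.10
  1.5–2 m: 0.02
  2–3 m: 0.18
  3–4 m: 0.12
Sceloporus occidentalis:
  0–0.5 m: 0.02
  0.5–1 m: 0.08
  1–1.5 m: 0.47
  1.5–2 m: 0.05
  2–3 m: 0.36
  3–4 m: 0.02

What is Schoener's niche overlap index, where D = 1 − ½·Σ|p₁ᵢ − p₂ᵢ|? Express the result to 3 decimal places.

0.420

Σ|p₁ᵢ − p₂ᵢ| = 0.40 + 0.08 + 0.37 + 0.03 + 0.18 + 0.10 = 1.16
D = 1 − ½ × 1.16 = 1 − 0.580 = 0.42000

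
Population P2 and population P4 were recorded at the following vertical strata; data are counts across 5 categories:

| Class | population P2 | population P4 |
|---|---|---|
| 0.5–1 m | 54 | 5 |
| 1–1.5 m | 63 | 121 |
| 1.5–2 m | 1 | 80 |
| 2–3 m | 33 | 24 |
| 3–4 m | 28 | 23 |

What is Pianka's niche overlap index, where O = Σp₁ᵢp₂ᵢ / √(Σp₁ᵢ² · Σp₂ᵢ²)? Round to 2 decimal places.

Proportions for population P2 (n=179): 54/179=0.3017, 63/179=0.3520, 1/179=0.0056, 33/179=0.1844, 28/179=0.1564
Proportions for population P4 (n=253): 5/253=0.0198, 121/253=0.4783, 80/253=0.3162, 24/253=0.0949, 23/253=0.0909
Σ p₁ᵢp₂ᵢ = 0.005974 + 0.168362 + 0.001771 + 0.017500 + 0.014217 = 0.207824
Σp_1ᵢ² = 0.3017² + 0.3520² + 0.0056² + 0.1844² + 0.1564² = 0.091023 + 0.123904 + 0.000031 + 0.034003 + 0.024461 = 0.273422
Σp_2ᵢ² = 0.0198² + 0.4783² + 0.3162² + 0.0949² + 0.0909² = 0.000392 + 0.228771 + 0.099982 + 0.009006 + 0.008263 = 0.346414
O = 0.207824 / √(0.273422 × 0.346414) = 0.207824 / 0.3077616 = 0.6753

0.68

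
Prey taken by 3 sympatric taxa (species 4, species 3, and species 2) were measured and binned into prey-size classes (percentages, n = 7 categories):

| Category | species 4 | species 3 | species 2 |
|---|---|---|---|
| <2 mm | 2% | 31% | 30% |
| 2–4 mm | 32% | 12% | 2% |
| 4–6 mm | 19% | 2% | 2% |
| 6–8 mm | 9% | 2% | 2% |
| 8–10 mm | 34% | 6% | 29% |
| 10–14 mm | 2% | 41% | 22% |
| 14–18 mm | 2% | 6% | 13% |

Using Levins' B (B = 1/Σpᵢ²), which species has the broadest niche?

species 2

Convert percentages to proportions (divide by 100).
Σp_4ᵢ² = 0.02² + 0.32² + 0.19² + 0.09² + 0.34² + 0.02² + 0.02² = 0.0004 + 0.1024 + 0.0361 + 0.0081 + 0.1156 + 0.0004 + 0.0004 = 0.2634
B_4 = 1 / 0.2634 = 3.7965
Σp_3ᵢ² = 0.31² + 0.12² + 0.02² + 0.02² + 0.06² + 0.41² + 0.06² = 0.0961 + 0.0144 + 0.0004 + 0.0004 + 0.0036 + 0.1681 + 0.0036 = 0.2866
B_3 = 1 / 0.2866 = 3.4892
Σp_2ᵢ² = 0.30² + 0.02² + 0.02² + 0.02² + 0.29² + 0.22² + 0.13² = 0.0900 + 0.0004 + 0.0004 + 0.0004 + 0.0841 + 0.0484 + 0.0169 = 0.2406
B_2 = 1 / 0.2406 = 4.1563
Highest B → broadest niche (most generalist): species 2 (B = 4.16).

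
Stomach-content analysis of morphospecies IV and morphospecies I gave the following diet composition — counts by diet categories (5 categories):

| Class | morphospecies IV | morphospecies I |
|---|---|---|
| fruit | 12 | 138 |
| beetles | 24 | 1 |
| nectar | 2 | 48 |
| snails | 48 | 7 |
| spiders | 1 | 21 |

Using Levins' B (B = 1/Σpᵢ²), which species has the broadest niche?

morphospecies IV

Proportions for morphospecies IV (n=87): 12/87=0.1379, 24/87=0.2759, 2/87=0.0230, 48/87=0.5517, 1/87=0.0115
Proportions for morphospecies I (n=215): 138/215=0.6419, 1/215=0.0047, 48/215=0.2233, 7/215=0.0326, 21/215=0.0977
Σp_IVᵢ² = 0.1379² + 0.2759² + 0.0230² + 0.5517² + 0.0115² = 0.019016 + 0.076121 + 0.000529 + 0.304373 + 0.000132 = 0.400171
B_IV = 1 / 0.400171 = 2.4989
Σp_Iᵢ² = 0.6419² + 0.0047² + 0.2233² + 0.0326² + 0.0977² = 0.412036 + 0.000022 + 0.049863 + 0.001063 + 0.009545 = 0.472529
B_I = 1 / 0.472529 = 2.1163
Highest B → broadest niche (most generalist): morphospecies IV (B = 2.50).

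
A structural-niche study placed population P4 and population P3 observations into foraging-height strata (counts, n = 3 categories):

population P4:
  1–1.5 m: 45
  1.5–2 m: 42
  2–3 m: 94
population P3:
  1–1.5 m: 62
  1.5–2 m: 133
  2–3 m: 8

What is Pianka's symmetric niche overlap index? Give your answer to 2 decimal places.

Proportions for population P4 (n=181): 45/181=0.2486, 42/181=0.2320, 94/181=0.5193
Proportions for population P3 (n=203): 62/203=0.3054, 133/203=0.6552, 8/203=0.0394
Σ p₁ᵢp₂ᵢ = 0.075922 + 0.152006 + 0.020460 = 0.248388
Σp_1ᵢ² = 0.2486² + 0.2320² + 0.5193² = 0.061802 + 0.053824 + 0.269672 = 0.385298
Σp_2ᵢ² = 0.3054² + 0.6552² + 0.0394² = 0.093269 + 0.429287 + 0.001552 = 0.524108
O = 0.248388 / √(0.385298 × 0.524108) = 0.248388 / 0.4493749 = 0.5527

0.55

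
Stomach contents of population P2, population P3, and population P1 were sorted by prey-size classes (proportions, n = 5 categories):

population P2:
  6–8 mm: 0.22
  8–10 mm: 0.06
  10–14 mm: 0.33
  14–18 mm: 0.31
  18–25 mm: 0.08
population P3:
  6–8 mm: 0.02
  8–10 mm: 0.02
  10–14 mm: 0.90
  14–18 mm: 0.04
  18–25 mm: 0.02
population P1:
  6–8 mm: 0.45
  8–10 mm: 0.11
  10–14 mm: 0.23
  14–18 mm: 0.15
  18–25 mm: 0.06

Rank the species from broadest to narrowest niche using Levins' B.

population P2 > population P1 > population P3

Σp_P2ᵢ² = 0.22² + 0.06² + 0.33² + 0.31² + 0.08² = 0.0484 + 0.0036 + 0.1089 + 0.0961 + 0.0064 = 0.2634
B_P2 = 1 / 0.2634 = 3.7965
Σp_P3ᵢ² = 0.02² + 0.02² + 0.90² + 0.04² + 0.02² = 0.0004 + 0.0004 + 0.8100 + 0.0016 + 0.0004 = 0.8128
B_P3 = 1 / 0.8128 = 1.2303
Σp_P1ᵢ² = 0.45² + 0.11² + 0.23² + 0.15² + 0.06² = 0.2025 + 0.0121 + 0.0529 + 0.0225 + 0.0036 = 0.2936
B_P1 = 1 / 0.2936 = 3.4060
Ranking by B (broadest → narrowest): population P2 (3.80) > population P1 (3.41) > population P3 (1.23)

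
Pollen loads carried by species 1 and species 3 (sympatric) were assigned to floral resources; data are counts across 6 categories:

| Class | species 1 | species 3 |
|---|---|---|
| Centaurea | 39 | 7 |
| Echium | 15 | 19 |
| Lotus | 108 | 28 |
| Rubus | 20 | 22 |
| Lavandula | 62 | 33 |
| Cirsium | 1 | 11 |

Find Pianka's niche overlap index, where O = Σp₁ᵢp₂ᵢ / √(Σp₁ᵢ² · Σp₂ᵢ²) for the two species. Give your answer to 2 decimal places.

Proportions for species 1 (n=245): 39/245=0.1592, 15/245=0.0612, 108/245=0.4408, 20/245=0.0816, 62/245=0.2531, 1/245=0.0041
Proportions for species 3 (n=120): 7/120=0.0583, 19/120=0.1583, 28/120=0.2333, 22/120=0.1833, 33/120=0.2750, 11/120=0.0917
Σ p₁ᵢp₂ᵢ = 0.009281 + 0.009688 + 0.102839 + 0.014957 + 0.069603 + 0.000376 = 0.206744
Σp_1ᵢ² = 0.1592² + 0.0612² + 0.4408² + 0.0816² + 0.2531² + 0.0041² = 0.025345 + 0.003745 + 0.194305 + 0.006659 + 0.064060 + 0.000017 = 0.294131
Σp_2ᵢ² = 0.0583² + 0.1583² + 0.2333² + 0.1833² + 0.2750² + 0.0917² = 0.003399 + 0.025059 + 0.054429 + 0.033599 + 0.075625 + 0.008409 = 0.200520
O = 0.206744 / √(0.294131 × 0.200520) = 0.206744 / 0.2428562 = 0.8513

0.85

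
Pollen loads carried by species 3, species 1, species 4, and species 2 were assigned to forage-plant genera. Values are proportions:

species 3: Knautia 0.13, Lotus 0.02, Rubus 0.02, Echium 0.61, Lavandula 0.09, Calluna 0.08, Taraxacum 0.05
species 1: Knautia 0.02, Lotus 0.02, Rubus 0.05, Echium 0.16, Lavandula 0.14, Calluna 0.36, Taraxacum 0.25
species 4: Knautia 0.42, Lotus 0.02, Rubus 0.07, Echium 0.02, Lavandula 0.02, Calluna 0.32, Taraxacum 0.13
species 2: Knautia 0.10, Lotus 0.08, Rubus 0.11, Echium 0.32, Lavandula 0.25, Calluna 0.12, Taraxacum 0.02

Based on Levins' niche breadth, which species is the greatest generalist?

Σp_3ᵢ² = 0.13² + 0.02² + 0.02² + 0.61² + 0.09² + 0.08² + 0.05² = 0.0169 + 0.0004 + 0.0004 + 0.3721 + 0.0081 + 0.0064 + 0.0025 = 0.4068
B_3 = 1 / 0.4068 = 2.4582
Σp_1ᵢ² = 0.02² + 0.02² + 0.05² + 0.16² + 0.14² + 0.36² + 0.25² = 0.0004 + 0.0004 + 0.0025 + 0.0256 + 0.0196 + 0.1296 + 0.0625 = 0.2406
B_1 = 1 / 0.2406 = 4.1563
Σp_4ᵢ² = 0.42² + 0.02² + 0.07² + 0.02² + 0.02² + 0.32² + 0.13² = 0.1764 + 0.0004 + 0.0049 + 0.0004 + 0.0004 + 0.1024 + 0.0169 = 0.3018
B_4 = 1 / 0.3018 = 3.3135
Σp_2ᵢ² = 0.10² + 0.08² + 0.11² + 0.32² + 0.25² + 0.12² + 0.02² = 0.0100 + 0.0064 + 0.0121 + 0.1024 + 0.0625 + 0.0144 + 0.0004 = 0.2082
B_2 = 1 / 0.2082 = 4.8031
Highest B → broadest niche (most generalist): species 2 (B = 4.80).

species 2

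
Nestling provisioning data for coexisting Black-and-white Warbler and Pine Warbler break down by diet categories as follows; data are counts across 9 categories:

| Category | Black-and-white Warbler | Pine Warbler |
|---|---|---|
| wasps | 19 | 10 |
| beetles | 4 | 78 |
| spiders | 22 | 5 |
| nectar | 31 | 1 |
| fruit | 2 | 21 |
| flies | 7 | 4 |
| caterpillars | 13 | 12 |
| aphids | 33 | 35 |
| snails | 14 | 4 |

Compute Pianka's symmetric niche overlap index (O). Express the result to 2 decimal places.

0.40

Proportions for Black-and-white Warbler (n=145): 19/145=0.1310, 4/145=0.0276, 22/145=0.1517, 31/145=0.2138, 2/145=0.0138, 7/145=0.0483, 13/145=0.0897, 33/145=0.2276, 14/145=0.0966
Proportions for Pine Warbler (n=170): 10/170=0.0588, 78/170=0.4588, 5/170=0.0294, 1/170=0.0059, 21/170=0.1235, 4/170=0.0235, 12/170=0.0706, 35/170=0.2059, 4/170=0.0235
Σ p₁ᵢp₂ᵢ = 0.007703 + 0.012663 + 0.004460 + 0.001261 + 0.001704 + 0.001135 + 0.006333 + 0.046863 + 0.002270 = 0.084392
Σp_1ᵢ² = 0.1310² + 0.0276² + 0.1517² + 0.2138² + 0.0138² + 0.0483² + 0.0897² + 0.2276² + 0.0966² = 0.017161 + 0.000762 + 0.023013 + 0.045710 + 0.000190 + 0.002333 + 0.008046 + 0.051802 + 0.009332 = 0.158349
Σp_2ᵢ² = 0.0588² + 0.4588² + 0.0294² + 0.0059² + 0.1235² + 0.0235² + 0.0706² + 0.2059² + 0.0235² = 0.003457 + 0.210497 + 0.000864 + 0.000035 + 0.015252 + 0.000552 + 0.004984 + 0.042395 + 0.000552 = 0.278588
O = 0.084392 / √(0.158349 × 0.278588) = 0.084392 / 0.2100336 = 0.4018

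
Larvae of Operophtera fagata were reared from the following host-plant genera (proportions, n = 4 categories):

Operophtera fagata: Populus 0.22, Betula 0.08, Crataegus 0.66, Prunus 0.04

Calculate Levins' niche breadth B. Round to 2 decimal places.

2.03

Σpᵢ² = 0.22² + 0.08² + 0.66² + 0.04² = 0.0484 + 0.0064 + 0.4356 + 0.0016 = 0.4920
B = 1 / 0.4920 = 2.0325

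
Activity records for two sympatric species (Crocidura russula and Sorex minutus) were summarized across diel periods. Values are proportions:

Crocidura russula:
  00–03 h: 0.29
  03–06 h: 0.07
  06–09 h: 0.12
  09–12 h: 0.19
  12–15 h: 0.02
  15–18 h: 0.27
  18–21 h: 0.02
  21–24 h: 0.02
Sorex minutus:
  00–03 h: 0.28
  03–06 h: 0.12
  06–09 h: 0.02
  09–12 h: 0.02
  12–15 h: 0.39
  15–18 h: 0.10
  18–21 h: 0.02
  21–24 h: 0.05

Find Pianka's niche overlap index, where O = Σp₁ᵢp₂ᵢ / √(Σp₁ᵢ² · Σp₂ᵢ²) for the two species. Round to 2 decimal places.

Σ p₁ᵢp₂ᵢ = 0.0812 + 0.0084 + 0.0024 + 0.0038 + 0.0078 + 0.0270 + 0.0004 + 0.0010 = 0.1320
Σp_1ᵢ² = 0.29² + 0.07² + 0.12² + 0.19² + 0.02² + 0.27² + 0.02² + 0.02² = 0.0841 + 0.0049 + 0.0144 + 0.0361 + 0.0004 + 0.0729 + 0.0004 + 0.0004 = 0.2136
Σp_2ᵢ² = 0.28² + 0.12² + 0.02² + 0.02² + 0.39² + 0.10² + 0.02² + 0.05² = 0.0784 + 0.0144 + 0.0004 + 0.0004 + 0.1521 + 0.0100 + 0.0004 + 0.0025 = 0.2586
O = 0.1320 / √(0.2136 × 0.2586) = 0.1320 / 0.23503 = 0.5616

0.56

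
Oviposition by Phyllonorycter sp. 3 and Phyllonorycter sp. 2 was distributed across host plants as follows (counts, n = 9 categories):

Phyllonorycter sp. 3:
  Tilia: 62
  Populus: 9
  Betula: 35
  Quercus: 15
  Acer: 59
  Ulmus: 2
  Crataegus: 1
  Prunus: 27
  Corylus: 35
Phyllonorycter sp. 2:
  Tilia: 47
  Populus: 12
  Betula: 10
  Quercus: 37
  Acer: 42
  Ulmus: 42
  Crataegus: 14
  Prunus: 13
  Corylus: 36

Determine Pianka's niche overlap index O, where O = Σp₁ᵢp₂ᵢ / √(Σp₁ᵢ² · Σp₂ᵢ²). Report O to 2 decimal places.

0.82

Proportions for Phyllonorycter sp. 3 (n=245): 62/245=0.2531, 9/245=0.0367, 35/245=0.1429, 15/245=0.0612, 59/245=0.2408, 2/245=0.0082, 1/245=0.0041, 27/245=0.1102, 35/245=0.1429
Proportions for Phyllonorycter sp. 2 (n=253): 47/253=0.1858, 12/253=0.0474, 10/253=0.0395, 37/253=0.1462, 42/253=0.1660, 42/253=0.1660, 14/253=0.0553, 13/253=0.0514, 36/253=0.1423
Σ p₁ᵢp₂ᵢ = 0.047026 + 0.001740 + 0.005645 + 0.008947 + 0.039973 + 0.001361 + 0.000227 + 0.005664 + 0.020335 = 0.130918
Σp_1ᵢ² = 0.2531² + 0.0367² + 0.1429² + 0.0612² + 0.2408² + 0.0082² + 0.0041² + 0.1102² + 0.1429² = 0.064060 + 0.001347 + 0.020420 + 0.003745 + 0.057985 + 0.000067 + 0.000017 + 0.012144 + 0.020420 = 0.180205
Σp_2ᵢ² = 0.1858² + 0.0474² + 0.0395² + 0.1462² + 0.1660² + 0.1660² + 0.0553² + 0.0514² + 0.1423² = 0.034522 + 0.002247 + 0.001560 + 0.021374 + 0.027556 + 0.027556 + 0.003058 + 0.002642 + 0.020249 = 0.140764
O = 0.130918 / √(0.180205 × 0.140764) = 0.130918 / 0.1592683 = 0.8220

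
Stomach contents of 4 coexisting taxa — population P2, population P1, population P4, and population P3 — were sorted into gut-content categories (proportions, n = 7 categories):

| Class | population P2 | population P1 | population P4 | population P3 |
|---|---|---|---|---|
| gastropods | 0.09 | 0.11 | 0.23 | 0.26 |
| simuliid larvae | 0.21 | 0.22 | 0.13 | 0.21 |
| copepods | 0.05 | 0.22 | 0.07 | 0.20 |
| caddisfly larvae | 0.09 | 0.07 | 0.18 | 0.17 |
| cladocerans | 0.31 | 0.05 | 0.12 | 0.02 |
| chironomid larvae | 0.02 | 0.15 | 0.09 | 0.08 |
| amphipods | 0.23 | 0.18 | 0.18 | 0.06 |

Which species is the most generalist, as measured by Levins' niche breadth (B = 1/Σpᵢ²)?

population P4

Σp_P2ᵢ² = 0.09² + 0.21² + 0.05² + 0.09² + 0.31² + 0.02² + 0.23² = 0.0081 + 0.0441 + 0.0025 + 0.0081 + 0.0961 + 0.0004 + 0.0529 = 0.2122
B_P2 = 1 / 0.2122 = 4.7125
Σp_P1ᵢ² = 0.11² + 0.22² + 0.22² + 0.07² + 0.05² + 0.15² + 0.18² = 0.0121 + 0.0484 + 0.0484 + 0.0049 + 0.0025 + 0.0225 + 0.0324 = 0.1712
B_P1 = 1 / 0.1712 = 5.8411
Σp_P4ᵢ² = 0.23² + 0.13² + 0.07² + 0.18² + 0.12² + 0.09² + 0.18² = 0.0529 + 0.0169 + 0.0049 + 0.0324 + 0.0144 + 0.0081 + 0.0324 = 0.1620
B_P4 = 1 / 0.1620 = 6.1728
Σp_P3ᵢ² = 0.26² + 0.21² + 0.20² + 0.17² + 0.02² + 0.08² + 0.06² = 0.0676 + 0.0441 + 0.0400 + 0.0289 + 0.0004 + 0.0064 + 0.0036 = 0.1910
B_P3 = 1 / 0.1910 = 5.2356
Highest B → broadest niche (most generalist): population P4 (B = 6.17).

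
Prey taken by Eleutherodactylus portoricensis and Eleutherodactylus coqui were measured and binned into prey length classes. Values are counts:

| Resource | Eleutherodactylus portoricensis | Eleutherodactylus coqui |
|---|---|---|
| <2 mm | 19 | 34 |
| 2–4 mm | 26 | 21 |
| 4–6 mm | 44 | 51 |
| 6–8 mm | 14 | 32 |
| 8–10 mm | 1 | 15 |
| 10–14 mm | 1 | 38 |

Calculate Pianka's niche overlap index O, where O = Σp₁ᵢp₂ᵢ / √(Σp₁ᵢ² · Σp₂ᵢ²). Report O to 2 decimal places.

Proportions for Eleutherodactylus portoricensis (n=105): 19/105=0.1810, 26/105=0.2476, 44/105=0.4190, 14/105=0.1333, 1/105=0.0095, 1/105=0.0095
Proportions for Eleutherodactylus coqui (n=191): 34/191=0.1780, 21/191=0.1099, 51/191=0.2670, 32/191=0.1675, 15/191=0.0785, 38/191=0.1990
Σ p₁ᵢp₂ᵢ = 0.032218 + 0.027211 + 0.111873 + 0.022328 + 0.000746 + 0.001891 = 0.196267
Σp_1ᵢ² = 0.1810² + 0.2476² + 0.4190² + 0.1333² + 0.0095² + 0.0095² = 0.032761 + 0.061306 + 0.175561 + 0.017769 + 0.000090 + 0.000090 = 0.287577
Σp_2ᵢ² = 0.1780² + 0.1099² + 0.2670² + 0.1675² + 0.0785² + 0.1990² = 0.031684 + 0.012078 + 0.071289 + 0.028056 + 0.006162 + 0.039601 = 0.188870
O = 0.196267 / √(0.287577 × 0.188870) = 0.196267 / 0.2330551 = 0.8421

0.84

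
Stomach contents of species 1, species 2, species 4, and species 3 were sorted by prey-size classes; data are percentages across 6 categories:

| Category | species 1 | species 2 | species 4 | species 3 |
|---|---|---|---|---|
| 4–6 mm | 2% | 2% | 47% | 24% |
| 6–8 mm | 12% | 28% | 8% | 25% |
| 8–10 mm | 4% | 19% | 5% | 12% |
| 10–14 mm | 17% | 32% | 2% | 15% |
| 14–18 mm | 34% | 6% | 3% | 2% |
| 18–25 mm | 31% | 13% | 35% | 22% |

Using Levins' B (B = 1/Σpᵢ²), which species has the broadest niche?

Convert percentages to proportions (divide by 100).
Σp_1ᵢ² = 0.02² + 0.12² + 0.04² + 0.17² + 0.34² + 0.31² = 0.0004 + 0.0144 + 0.0016 + 0.0289 + 0.1156 + 0.0961 = 0.2570
B_1 = 1 / 0.2570 = 3.8911
Σp_2ᵢ² = 0.02² + 0.28² + 0.19² + 0.32² + 0.06² + 0.13² = 0.0004 + 0.0784 + 0.0361 + 0.1024 + 0.0036 + 0.0169 = 0.2378
B_2 = 1 / 0.2378 = 4.2052
Σp_4ᵢ² = 0.47² + 0.08² + 0.05² + 0.02² + 0.03² + 0.35² = 0.2209 + 0.0064 + 0.0025 + 0.0004 + 0.0009 + 0.1225 = 0.3536
B_4 = 1 / 0.3536 = 2.8281
Σp_3ᵢ² = 0.24² + 0.25² + 0.12² + 0.15² + 0.02² + 0.22² = 0.0576 + 0.0625 + 0.0144 + 0.0225 + 0.0004 + 0.0484 = 0.2058
B_3 = 1 / 0.2058 = 4.8591
Highest B → broadest niche (most generalist): species 3 (B = 4.86).

species 3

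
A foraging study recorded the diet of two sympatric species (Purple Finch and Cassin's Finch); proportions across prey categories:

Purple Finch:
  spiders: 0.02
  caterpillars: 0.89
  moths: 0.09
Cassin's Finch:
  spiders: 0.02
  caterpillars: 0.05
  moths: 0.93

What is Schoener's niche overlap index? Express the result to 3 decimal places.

Σ|p₁ᵢ − p₂ᵢ| = 0.00 + 0.84 + 0.84 = 1.68
D = 1 − ½ × 1.68 = 1 − 0.840 = 0.16000

0.160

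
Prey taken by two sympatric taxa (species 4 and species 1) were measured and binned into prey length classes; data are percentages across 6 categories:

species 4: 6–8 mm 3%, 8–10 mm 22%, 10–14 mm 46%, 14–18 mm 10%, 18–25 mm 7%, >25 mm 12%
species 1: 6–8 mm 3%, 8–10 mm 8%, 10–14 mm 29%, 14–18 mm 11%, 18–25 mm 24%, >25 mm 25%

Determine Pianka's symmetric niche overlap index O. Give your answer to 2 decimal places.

Convert percentages to proportions (divide by 100).
Σ p₁ᵢp₂ᵢ = 0.0009 + 0.0176 + 0.1334 + 0.0110 + 0.0168 + 0.0300 = 0.2097
Σp_1ᵢ² = 0.03² + 0.22² + 0.46² + 0.10² + 0.07² + 0.12² = 0.0009 + 0.0484 + 0.2116 + 0.0100 + 0.0049 + 0.0144 = 0.2902
Σp_2ᵢ² = 0.03² + 0.08² + 0.29² + 0.11² + 0.24² + 0.25² = 0.0009 + 0.0064 + 0.0841 + 0.0121 + 0.0576 + 0.0625 = 0.2236
O = 0.2097 / √(0.2902 × 0.2236) = 0.2097 / 0.25473 = 0.8232

0.82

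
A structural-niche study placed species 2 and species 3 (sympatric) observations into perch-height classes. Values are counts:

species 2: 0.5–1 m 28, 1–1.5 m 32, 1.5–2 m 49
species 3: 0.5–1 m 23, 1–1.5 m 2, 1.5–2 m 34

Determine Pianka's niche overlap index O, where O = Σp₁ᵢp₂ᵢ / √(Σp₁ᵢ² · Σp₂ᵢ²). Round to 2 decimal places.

Proportions for species 2 (n=109): 28/109=0.2569, 32/109=0.2936, 49/109=0.4495
Proportions for species 3 (n=59): 23/59=0.3898, 2/59=0.0339, 34/59=0.5763
Σ p₁ᵢp₂ᵢ = 0.100140 + 0.009953 + 0.259047 = 0.369140
Σp_1ᵢ² = 0.2569² + 0.2936² + 0.4495² = 0.065998 + 0.086201 + 0.202050 = 0.354249
Σp_2ᵢ² = 0.3898² + 0.0339² + 0.5763² = 0.151944 + 0.001149 + 0.332122 = 0.485215
O = 0.369140 / √(0.354249 × 0.485215) = 0.369140 / 0.4145925 = 0.8904

0.89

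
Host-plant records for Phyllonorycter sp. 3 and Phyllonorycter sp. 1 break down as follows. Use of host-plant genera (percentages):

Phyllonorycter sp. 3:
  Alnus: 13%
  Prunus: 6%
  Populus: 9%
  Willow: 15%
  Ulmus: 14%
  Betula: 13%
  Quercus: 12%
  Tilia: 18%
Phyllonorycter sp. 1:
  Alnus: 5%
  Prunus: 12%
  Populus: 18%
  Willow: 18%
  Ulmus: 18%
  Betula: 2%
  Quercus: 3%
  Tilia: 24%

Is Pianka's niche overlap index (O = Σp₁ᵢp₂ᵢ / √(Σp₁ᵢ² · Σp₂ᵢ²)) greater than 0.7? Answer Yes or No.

Yes

Convert percentages to proportions (divide by 100).
Σ p₁ᵢp₂ᵢ = 0.0065 + 0.0072 + 0.0162 + 0.0270 + 0.0252 + 0.0026 + 0.0036 + 0.0432 = 0.1315
Σp_1ᵢ² = 0.13² + 0.06² + 0.09² + 0.15² + 0.14² + 0.13² + 0.12² + 0.18² = 0.0169 + 0.0036 + 0.0081 + 0.0225 + 0.0196 + 0.0169 + 0.0144 + 0.0324 = 0.1344
Σp_2ᵢ² = 0.05² + 0.12² + 0.18² + 0.18² + 0.18² + 0.02² + 0.03² + 0.24² = 0.0025 + 0.0144 + 0.0324 + 0.0324 + 0.0324 + 0.0004 + 0.0009 + 0.0576 = 0.1730
O = 0.1315 / √(0.1344 × 0.1730) = 0.1315 / 0.15248 = 0.8624
O = 0.8624 > 0.7 → Yes.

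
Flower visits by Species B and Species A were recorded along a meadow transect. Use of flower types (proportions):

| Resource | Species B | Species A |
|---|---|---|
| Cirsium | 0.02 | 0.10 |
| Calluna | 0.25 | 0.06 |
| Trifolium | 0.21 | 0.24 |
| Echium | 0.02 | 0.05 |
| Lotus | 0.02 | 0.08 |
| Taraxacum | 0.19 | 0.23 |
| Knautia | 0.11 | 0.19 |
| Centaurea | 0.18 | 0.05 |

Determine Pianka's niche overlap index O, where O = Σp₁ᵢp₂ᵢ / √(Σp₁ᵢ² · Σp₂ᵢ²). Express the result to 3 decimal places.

0.799

Σ p₁ᵢp₂ᵢ = 0.0020 + 0.0150 + 0.0504 + 0.0010 + 0.0016 + 0.0437 + 0.0209 + 0.0090 = 0.1436
Σp_1ᵢ² = 0.02² + 0.25² + 0.21² + 0.02² + 0.02² + 0.19² + 0.11² + 0.18² = 0.0004 + 0.0625 + 0.0441 + 0.0004 + 0.0004 + 0.0361 + 0.0121 + 0.0324 = 0.1884
Σp_2ᵢ² = 0.10² + 0.06² + 0.24² + 0.05² + 0.08² + 0.23² + 0.19² + 0.05² = 0.0100 + 0.0036 + 0.0576 + 0.0025 + 0.0064 + 0.0529 + 0.0361 + 0.0025 = 0.1716
O = 0.1436 / √(0.1884 × 0.1716) = 0.1436 / 0.179804 = 0.79865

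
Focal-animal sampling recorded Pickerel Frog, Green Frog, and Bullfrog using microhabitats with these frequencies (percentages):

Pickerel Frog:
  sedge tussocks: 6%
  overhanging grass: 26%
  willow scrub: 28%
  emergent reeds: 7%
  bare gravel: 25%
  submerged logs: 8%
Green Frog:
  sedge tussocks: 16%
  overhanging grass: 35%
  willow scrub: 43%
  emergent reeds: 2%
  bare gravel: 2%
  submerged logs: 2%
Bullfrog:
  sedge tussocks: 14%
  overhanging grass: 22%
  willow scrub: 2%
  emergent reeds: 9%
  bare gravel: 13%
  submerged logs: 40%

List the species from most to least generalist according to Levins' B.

Pickerel Frog > Bullfrog > Green Frog

Convert percentages to proportions (divide by 100).
Σp_Pickᵢ² = 0.06² + 0.26² + 0.28² + 0.07² + 0.25² + 0.08² = 0.0036 + 0.0676 + 0.0784 + 0.0049 + 0.0625 + 0.0064 = 0.2234
B_Pick = 1 / 0.2234 = 4.4763
Σp_Greeᵢ² = 0.16² + 0.35² + 0.43² + 0.02² + 0.02² + 0.02² = 0.0256 + 0.1225 + 0.1849 + 0.0004 + 0.0004 + 0.0004 = 0.3342
B_Gree = 1 / 0.3342 = 2.9922
Σp_Bullᵢ² = 0.14² + 0.22² + 0.02² + 0.09² + 0.13² + 0.40² = 0.0196 + 0.0484 + 0.0004 + 0.0081 + 0.0169 + 0.1600 = 0.2534
B_Bull = 1 / 0.2534 = 3.9463
Ranking by B (broadest → narrowest): Pickerel Frog (4.48) > Bullfrog (3.95) > Green Frog (2.99)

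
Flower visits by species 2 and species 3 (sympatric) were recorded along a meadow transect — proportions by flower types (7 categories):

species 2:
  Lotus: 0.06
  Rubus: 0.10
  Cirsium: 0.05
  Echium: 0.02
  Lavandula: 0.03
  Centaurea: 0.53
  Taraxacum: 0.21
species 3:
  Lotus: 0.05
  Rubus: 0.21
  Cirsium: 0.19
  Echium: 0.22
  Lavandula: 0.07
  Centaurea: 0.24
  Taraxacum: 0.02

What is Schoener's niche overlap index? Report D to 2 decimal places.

Σ|p₁ᵢ − p₂ᵢ| = 0.01 + 0.11 + 0.14 + 0.20 + 0.04 + 0.29 + 0.19 = 0.98
D = 1 − ½ × 0.98 = 1 − 0.490 = 0.5100

0.51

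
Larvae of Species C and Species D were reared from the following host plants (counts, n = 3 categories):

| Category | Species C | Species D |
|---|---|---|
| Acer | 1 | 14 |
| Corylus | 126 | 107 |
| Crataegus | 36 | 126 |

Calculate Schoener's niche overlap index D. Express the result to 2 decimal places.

0.66

Proportions for Species C (n=163): 1/163=0.0061, 126/163=0.7730, 36/163=0.2209
Proportions for Species D (n=247): 14/247=0.0567, 107/247=0.4332, 126/247=0.5101
Σ|p₁ᵢ − p₂ᵢ| = 0.0506 + 0.3398 + 0.2892 = 0.6796
D = 1 − ½ × 0.6796 = 1 − 0.33980 = 0.66020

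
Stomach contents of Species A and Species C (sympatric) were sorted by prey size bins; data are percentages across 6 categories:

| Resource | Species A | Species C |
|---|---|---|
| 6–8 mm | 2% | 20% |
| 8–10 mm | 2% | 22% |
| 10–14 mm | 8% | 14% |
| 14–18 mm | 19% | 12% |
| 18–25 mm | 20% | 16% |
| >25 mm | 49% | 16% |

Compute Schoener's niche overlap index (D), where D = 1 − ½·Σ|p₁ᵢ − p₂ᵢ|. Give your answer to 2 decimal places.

0.56

Convert percentages to proportions (divide by 100).
Σ|p₁ᵢ − p₂ᵢ| = 0.18 + 0.20 + 0.06 + 0.07 + 0.04 + 0.33 = 0.88
D = 1 − ½ × 0.88 = 1 − 0.440 = 0.5600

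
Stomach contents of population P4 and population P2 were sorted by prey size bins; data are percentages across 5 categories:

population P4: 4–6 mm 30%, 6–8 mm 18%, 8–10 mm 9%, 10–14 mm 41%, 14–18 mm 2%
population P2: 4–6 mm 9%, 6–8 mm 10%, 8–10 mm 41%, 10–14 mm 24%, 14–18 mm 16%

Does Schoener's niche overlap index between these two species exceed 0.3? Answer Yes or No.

Convert percentages to proportions (divide by 100).
Σ|p₁ᵢ − p₂ᵢ| = 0.21 + 0.08 + 0.32 + 0.17 + 0.14 = 0.92
D = 1 − ½ × 0.92 = 1 − 0.460 = 0.5400
D = 0.5400 > 0.3 → Yes.

Yes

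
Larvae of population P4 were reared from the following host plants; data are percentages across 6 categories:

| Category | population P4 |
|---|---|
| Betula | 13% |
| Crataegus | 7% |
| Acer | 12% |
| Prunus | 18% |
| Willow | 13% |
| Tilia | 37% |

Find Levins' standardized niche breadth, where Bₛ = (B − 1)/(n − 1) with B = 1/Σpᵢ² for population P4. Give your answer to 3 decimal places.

Convert percentages to proportions (divide by 100).
Σpᵢ² = 0.13² + 0.07² + 0.12² + 0.18² + 0.13² + 0.37² = 0.0169 + 0.0049 + 0.0144 + 0.0324 + 0.0169 + 0.1369 = 0.2224
B = 1 / 0.2224 = 4.49640
Bₛ = (B − 1)/(n − 1) = (4.49640 − 1)/(6 − 1) = 3.49640/5 = 0.69928

0.699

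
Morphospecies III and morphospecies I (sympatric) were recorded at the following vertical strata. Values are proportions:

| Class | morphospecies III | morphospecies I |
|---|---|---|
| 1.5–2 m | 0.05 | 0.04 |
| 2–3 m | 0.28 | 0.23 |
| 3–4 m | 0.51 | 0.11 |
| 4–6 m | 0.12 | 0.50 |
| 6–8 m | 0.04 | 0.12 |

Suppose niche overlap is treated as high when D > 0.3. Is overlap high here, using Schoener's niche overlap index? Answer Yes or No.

Σ|p₁ᵢ − p₂ᵢ| = 0.01 + 0.05 + 0.40 + 0.38 + 0.08 = 0.92
D = 1 − ½ × 0.92 = 1 − 0.460 = 0.5400
D = 0.5400 > 0.3 → Yes.

Yes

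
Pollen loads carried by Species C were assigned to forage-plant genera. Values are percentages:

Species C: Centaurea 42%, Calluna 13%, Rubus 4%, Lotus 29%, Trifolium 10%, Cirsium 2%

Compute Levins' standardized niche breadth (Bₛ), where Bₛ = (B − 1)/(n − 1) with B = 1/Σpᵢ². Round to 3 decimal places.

0.491

Convert percentages to proportions (divide by 100).
Σpᵢ² = 0.42² + 0.13² + 0.04² + 0.29² + 0.10² + 0.02² = 0.1764 + 0.0169 + 0.0016 + 0.0841 + 0.0100 + 0.0004 = 0.2894
B = 1 / 0.2894 = 3.45543
Bₛ = (B − 1)/(n − 1) = (3.45543 − 1)/(6 − 1) = 2.45543/5 = 0.49109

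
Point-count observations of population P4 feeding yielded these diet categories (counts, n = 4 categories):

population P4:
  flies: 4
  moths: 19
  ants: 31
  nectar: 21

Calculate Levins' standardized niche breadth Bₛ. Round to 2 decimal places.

0.72

Proportions for population P4 (n=75): 4/75=0.0533, 19/75=0.2533, 31/75=0.4133, 21/75=0.2800
Σpᵢ² = 0.0533² + 0.2533² + 0.4133² + 0.2800² = 0.002841 + 0.064161 + 0.170817 + 0.078400 = 0.316219
B = 1 / 0.316219 = 3.1624
Bₛ = (B − 1)/(n − 1) = (3.1624 − 1)/(4 − 1) = 2.1624/3 = 0.7208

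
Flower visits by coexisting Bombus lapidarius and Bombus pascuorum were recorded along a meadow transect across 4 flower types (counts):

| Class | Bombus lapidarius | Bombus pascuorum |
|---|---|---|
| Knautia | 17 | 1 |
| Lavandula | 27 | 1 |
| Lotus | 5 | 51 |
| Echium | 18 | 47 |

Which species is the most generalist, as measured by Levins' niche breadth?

Bombus lapidarius

Proportions for Bombus lapidarius (n=67): 17/67=0.2537, 27/67=0.4030, 5/67=0.0746, 18/67=0.2687
Proportions for Bombus pascuorum (n=100): 1/100=0.0100, 1/100=0.0100, 51/100=0.5100, 47/100=0.4700
Σp_lapiᵢ² = 0.2537² + 0.4030² + 0.0746² + 0.2687² = 0.064364 + 0.162409 + 0.005565 + 0.072200 = 0.304538
B_lapi = 1 / 0.304538 = 3.2837
Σp_pascᵢ² = 0.0100² + 0.0100² + 0.5100² + 0.4700² = 0.000100 + 0.000100 + 0.260100 + 0.220900 = 0.481200
B_pasc = 1 / 0.481200 = 2.0781
Highest B → broadest niche (most generalist): Bombus lapidarius (B = 3.28).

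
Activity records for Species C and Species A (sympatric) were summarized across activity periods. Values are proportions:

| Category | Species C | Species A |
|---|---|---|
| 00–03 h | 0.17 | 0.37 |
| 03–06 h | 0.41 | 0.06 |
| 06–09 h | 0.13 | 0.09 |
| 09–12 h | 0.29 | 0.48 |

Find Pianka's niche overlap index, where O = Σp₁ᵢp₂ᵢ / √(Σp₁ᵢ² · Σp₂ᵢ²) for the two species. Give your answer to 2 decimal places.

Σ p₁ᵢp₂ᵢ = 0.0629 + 0.0246 + 0.0117 + 0.1392 = 0.2384
Σp_1ᵢ² = 0.17² + 0.41² + 0.13² + 0.29² = 0.0289 + 0.1681 + 0.0169 + 0.0841 = 0.2980
Σp_2ᵢ² = 0.37² + 0.06² + 0.09² + 0.48² = 0.1369 + 0.0036 + 0.0081 + 0.2304 = 0.3790
O = 0.2384 / √(0.2980 × 0.3790) = 0.2384 / 0.33607 = 0.7094

0.71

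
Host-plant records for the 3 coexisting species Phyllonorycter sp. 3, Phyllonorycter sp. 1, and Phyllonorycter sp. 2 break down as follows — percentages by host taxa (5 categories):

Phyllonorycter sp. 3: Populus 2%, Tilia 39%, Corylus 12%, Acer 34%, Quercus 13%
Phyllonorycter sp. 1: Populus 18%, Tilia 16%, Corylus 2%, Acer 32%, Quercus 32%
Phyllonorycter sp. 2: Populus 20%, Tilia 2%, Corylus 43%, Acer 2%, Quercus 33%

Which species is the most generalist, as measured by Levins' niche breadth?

Phyllonorycter sp. 1

Convert percentages to proportions (divide by 100).
Σp_3ᵢ² = 0.02² + 0.39² + 0.12² + 0.34² + 0.13² = 0.0004 + 0.1521 + 0.0144 + 0.1156 + 0.0169 = 0.2994
B_3 = 1 / 0.2994 = 3.3400
Σp_1ᵢ² = 0.18² + 0.16² + 0.02² + 0.32² + 0.32² = 0.0324 + 0.0256 + 0.0004 + 0.1024 + 0.1024 = 0.2632
B_1 = 1 / 0.2632 = 3.7994
Σp_2ᵢ² = 0.20² + 0.02² + 0.43² + 0.02² + 0.33² = 0.0400 + 0.0004 + 0.1849 + 0.0004 + 0.1089 = 0.3346
B_2 = 1 / 0.3346 = 2.9886
Highest B → broadest niche (most generalist): Phyllonorycter sp. 1 (B = 3.80).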